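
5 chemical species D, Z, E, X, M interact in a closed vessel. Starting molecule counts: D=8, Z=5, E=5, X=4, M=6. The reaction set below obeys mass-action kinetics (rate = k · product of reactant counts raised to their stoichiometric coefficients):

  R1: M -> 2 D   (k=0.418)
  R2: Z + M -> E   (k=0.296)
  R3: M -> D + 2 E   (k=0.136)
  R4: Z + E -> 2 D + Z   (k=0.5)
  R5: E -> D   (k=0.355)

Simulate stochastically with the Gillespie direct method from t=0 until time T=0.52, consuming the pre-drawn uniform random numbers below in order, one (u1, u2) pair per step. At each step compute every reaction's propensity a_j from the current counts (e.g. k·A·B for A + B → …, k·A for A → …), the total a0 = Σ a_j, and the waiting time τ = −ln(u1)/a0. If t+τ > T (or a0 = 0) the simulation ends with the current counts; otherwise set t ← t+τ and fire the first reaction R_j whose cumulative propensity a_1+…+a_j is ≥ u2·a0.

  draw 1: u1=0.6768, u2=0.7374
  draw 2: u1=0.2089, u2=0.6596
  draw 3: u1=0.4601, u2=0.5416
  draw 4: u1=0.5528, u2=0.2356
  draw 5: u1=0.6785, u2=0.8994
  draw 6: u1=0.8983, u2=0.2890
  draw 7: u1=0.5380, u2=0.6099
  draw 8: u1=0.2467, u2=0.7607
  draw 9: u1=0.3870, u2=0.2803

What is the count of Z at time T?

Z at T = 2

t=0.000: D=8 Z=5 E=5 X=4 M=6
Draw 1: a1=2.508, a2=8.880, a3=0.816, a4=12.500, a5=1.775, a0=26.479; τ=−ln(0.6768)/26.479=0.015 → t=0.015; u2·a0=0.7374·26.479=19.526; a1+…+a3=12.204 < 19.526 ≤ a1+…+a4=24.704 → R4 fires; D=10 Z=5 E=4 X=4 M=6
Draw 2: a1=2.508, a2=8.880, a3=0.816, a4=10.000, a5=1.420, a0=23.624; τ=−ln(0.2089)/23.624=0.066 → t=0.081; u2·a0=0.6596·23.624=15.582; a1+…+a3=12.204 < 15.582 ≤ a1+…+a4=22.204 → R4 fires; D=12 Z=5 E=3 X=4 M=6
Draw 3: a1=2.508, a2=8.880, a3=0.816, a4=7.500, a5=1.065, a0=20.769; τ=−ln(0.4601)/20.769=0.037 → t=0.118; u2·a0=0.5416·20.769=11.248; a1=2.508 < 11.248 ≤ a1+a2=11.388 → R2 fires; D=12 Z=4 E=4 X=4 M=5
Draw 4: a1=2.090, a2=5.920, a3=0.680, a4=8.000, a5=1.420, a0=18.110; τ=−ln(0.5528)/18.110=0.033 → t=0.151; u2·a0=0.2356·18.110=4.267; a1=2.090 < 4.267 ≤ a1+a2=8.010 → R2 fires; D=12 Z=3 E=5 X=4 M=4
Draw 5: a1=1.672, a2=3.552, a3=0.544, a4=7.500, a5=1.775, a0=15.043; τ=−ln(0.6785)/15.043=0.026 → t=0.177; u2·a0=0.8994·15.043=13.530; a1+…+a4=13.268 < 13.530 ≤ a1+…+a5=15.043 → R5 fires; D=13 Z=3 E=4 X=4 M=4
Draw 6: a1=1.672, a2=3.552, a3=0.544, a4=6.000, a5=1.420, a0=13.188; τ=−ln(0.8983)/13.188=0.008 → t=0.185; u2·a0=0.2890·13.188=3.811; a1=1.672 < 3.811 ≤ a1+a2=5.224 → R2 fires; D=13 Z=2 E=5 X=4 M=3
Draw 7: a1=1.254, a2=1.776, a3=0.408, a4=5.000, a5=1.775, a0=10.213; τ=−ln(0.5380)/10.213=0.061 → t=0.246; u2·a0=0.6099·10.213=6.229; a1+…+a3=3.438 < 6.229 ≤ a1+…+a4=8.438 → R4 fires; D=15 Z=2 E=4 X=4 M=3
Draw 8: a1=1.254, a2=1.776, a3=0.408, a4=4.000, a5=1.420, a0=8.858; τ=−ln(0.2467)/8.858=0.158 → t=0.404; u2·a0=0.7607·8.858=6.738; a1+…+a3=3.438 < 6.738 ≤ a1+…+a4=7.438 → R4 fires; D=17 Z=2 E=3 X=4 M=3
Draw 9: a1=1.254, a2=1.776, a3=0.408, a4=3.000, a5=1.065, a0=7.503; τ=−ln(0.3870)/7.503=0.127 → t=0.530 > T=0.52: stop.
Read off Z at T=0.52: 2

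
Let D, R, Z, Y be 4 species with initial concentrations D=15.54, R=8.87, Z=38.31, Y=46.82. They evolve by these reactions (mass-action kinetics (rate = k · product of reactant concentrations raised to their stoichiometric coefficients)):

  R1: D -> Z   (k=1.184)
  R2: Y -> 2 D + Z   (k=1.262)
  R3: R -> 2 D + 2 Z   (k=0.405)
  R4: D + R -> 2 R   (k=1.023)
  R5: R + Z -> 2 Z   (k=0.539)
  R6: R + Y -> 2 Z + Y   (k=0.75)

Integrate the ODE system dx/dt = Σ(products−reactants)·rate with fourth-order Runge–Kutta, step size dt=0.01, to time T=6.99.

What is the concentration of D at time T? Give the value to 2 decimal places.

RK4 with dt=0.01: 699 steps to T=6.99. Trajectory (selected grid times):
t=0.00: D=15.54 R=8.87 Z=38.31 Y=46.82
t=0.78: D=40.41 R=0.00 Z=117.30 Y=17.50
t=1.55: D=29.50 R=0.00 Z=160.84 Y=6.62
t=2.33: D=16.74 R=0.00 Z=186.05 Y=2.47
t=3.11: D=8.52 R=0.00 Z=198.91 Y=0.92
t=3.88: D=4.13 R=0.00 Z=205.03 Y=0.35
t=4.66: D=1.90 R=0.00 Z=207.91 Y=0.13
t=5.44: D=0.86 R=0.00 Z=209.20 Y=0.05
t=6.21: D=0.38 R=0.00 Z=209.77 Y=0.02
t=6.99: D=0.17 R=0.00 Z=210.02 Y=0.01
Read off D at T=6.99: 0.17

D at T = 0.17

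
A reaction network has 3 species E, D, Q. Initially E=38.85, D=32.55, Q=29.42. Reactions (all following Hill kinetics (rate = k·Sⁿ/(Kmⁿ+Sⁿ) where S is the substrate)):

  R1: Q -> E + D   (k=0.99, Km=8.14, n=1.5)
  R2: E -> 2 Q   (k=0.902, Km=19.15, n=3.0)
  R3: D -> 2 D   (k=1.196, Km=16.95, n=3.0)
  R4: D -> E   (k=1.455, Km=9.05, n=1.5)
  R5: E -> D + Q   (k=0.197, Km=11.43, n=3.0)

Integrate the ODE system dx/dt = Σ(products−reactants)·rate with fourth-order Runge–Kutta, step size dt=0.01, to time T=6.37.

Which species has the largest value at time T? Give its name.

Dominant species at T: E

RK4 with dt=0.01: 637 steps to T=6.37. Trajectory (selected grid times):
t=0.00: E=38.85 D=32.55 Q=29.42
t=0.71: E=39.66 D=33.15 Q=30.09
t=1.42: E=40.47 D=33.75 Q=30.76
t=2.12: E=41.27 D=34.34 Q=31.43
t=2.83: E=42.08 D=34.95 Q=32.11
t=3.54: E=42.89 D=35.56 Q=32.80
t=4.25: E=43.71 D=36.18 Q=33.49
t=4.95: E=44.52 D=36.79 Q=34.17
t=5.66: E=45.34 D=37.41 Q=34.87
t=6.37: E=46.16 D=38.03 Q=35.57
At T=6.37: E=46.16 D=38.03 Q=35.57; the largest is E.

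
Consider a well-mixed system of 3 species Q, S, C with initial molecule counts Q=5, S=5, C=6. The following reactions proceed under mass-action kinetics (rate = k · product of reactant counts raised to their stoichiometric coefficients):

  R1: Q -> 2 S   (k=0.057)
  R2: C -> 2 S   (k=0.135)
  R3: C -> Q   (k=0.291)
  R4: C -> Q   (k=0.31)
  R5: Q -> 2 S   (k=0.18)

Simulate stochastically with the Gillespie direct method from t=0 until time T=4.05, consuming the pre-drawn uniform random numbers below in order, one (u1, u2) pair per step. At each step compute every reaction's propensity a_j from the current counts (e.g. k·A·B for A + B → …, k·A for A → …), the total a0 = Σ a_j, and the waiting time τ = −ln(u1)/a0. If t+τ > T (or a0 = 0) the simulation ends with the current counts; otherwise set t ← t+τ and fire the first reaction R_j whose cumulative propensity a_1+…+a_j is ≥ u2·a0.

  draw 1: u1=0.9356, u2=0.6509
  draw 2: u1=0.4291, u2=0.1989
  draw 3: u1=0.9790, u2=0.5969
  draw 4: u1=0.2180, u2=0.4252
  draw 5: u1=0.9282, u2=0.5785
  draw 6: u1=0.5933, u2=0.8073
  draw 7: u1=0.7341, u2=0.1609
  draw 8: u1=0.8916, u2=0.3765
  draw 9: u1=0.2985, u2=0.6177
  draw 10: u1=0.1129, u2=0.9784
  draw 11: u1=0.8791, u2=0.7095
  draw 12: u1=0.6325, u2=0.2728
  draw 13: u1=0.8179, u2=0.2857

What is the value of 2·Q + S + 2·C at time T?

Value at T = 27

Check how each reaction changes W = 2·Q + S + 2·C (weight of products minus weight of reactants):
R1: Q -> 2 S: (1·2) − (2·1) = 2 − 2 = 0
R2: C -> 2 S: (1·2) − (2·1) = 2 − 2 = 0
R3: C -> Q: (2·1) − (2·1) = 2 − 2 = 0
R4: C -> Q: (2·1) − (2·1) = 2 − 2 = 0
R5: Q -> 2 S: (1·2) − (2·1) = 2 − 2 = 0
Every reaction leaves W unchanged, so W is conserved and no simulation is needed: W(T) = W(0) = 2·5 + 5 + 2·6 = 27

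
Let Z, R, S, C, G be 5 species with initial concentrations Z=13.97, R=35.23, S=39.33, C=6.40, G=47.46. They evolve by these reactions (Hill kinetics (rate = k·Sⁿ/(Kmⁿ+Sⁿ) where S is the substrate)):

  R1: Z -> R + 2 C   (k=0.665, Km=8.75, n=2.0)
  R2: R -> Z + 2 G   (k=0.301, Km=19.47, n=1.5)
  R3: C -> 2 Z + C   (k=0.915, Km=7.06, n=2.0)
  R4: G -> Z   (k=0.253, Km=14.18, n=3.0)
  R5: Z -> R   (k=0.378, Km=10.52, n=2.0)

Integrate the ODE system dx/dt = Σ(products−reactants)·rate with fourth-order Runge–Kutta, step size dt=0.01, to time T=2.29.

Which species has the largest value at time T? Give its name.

Dominant species at T: G

RK4 with dt=0.01: 229 steps to T=2.29. Trajectory (selected grid times):
t=0.00: Z=13.97 R=35.23 S=39.33 C=6.40 G=47.46
t=0.25: Z=14.12 R=35.36 S=39.33 C=6.64 G=47.51
t=0.51: Z=14.27 R=35.49 S=39.33 C=6.89 G=47.55
t=0.76: Z=14.43 R=35.62 S=39.33 C=7.13 G=47.60
t=1.02: Z=14.61 R=35.75 S=39.33 C=7.39 G=47.65
t=1.27: Z=14.78 R=35.89 S=39.33 C=7.63 G=47.69
t=1.53: Z=14.97 R=36.02 S=39.33 C=7.89 G=47.74
t=1.78: Z=15.15 R=36.16 S=39.33 C=8.14 G=47.79
t=2.04: Z=15.35 R=36.30 S=39.33 C=8.40 G=47.83
t=2.29: Z=15.55 R=36.43 S=39.33 C=8.65 G=47.88
At T=2.29: Z=15.55 R=36.43 S=39.33 C=8.65 G=47.88; the largest is G.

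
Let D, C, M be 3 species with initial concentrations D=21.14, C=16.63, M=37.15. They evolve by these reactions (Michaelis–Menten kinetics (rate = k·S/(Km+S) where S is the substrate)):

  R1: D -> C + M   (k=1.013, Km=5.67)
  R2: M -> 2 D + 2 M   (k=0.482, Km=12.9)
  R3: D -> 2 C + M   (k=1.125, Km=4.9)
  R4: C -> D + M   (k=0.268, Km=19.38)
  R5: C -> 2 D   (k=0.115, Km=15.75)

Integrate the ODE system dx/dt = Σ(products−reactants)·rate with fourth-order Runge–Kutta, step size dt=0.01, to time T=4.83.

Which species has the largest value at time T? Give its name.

Dominant species at T: M

RK4 with dt=0.01: 483 steps to T=4.83. Trajectory (selected grid times):
t=0.00: D=21.14 C=16.63 M=37.15
t=0.54: D=20.74 C=17.94 M=38.33
t=1.07: D=20.36 C=19.23 M=39.50
t=1.61: D=19.98 C=20.52 M=40.68
t=2.15: D=19.61 C=21.81 M=41.87
t=2.68: D=19.26 C=23.07 M=43.03
t=3.22: D=18.91 C=24.34 M=44.22
t=3.76: D=18.57 C=25.60 M=45.40
t=4.29: D=18.24 C=26.83 M=46.57
t=4.83: D=17.92 C=28.08 M=47.75
At T=4.83: D=17.92 C=28.08 M=47.75; the largest is M.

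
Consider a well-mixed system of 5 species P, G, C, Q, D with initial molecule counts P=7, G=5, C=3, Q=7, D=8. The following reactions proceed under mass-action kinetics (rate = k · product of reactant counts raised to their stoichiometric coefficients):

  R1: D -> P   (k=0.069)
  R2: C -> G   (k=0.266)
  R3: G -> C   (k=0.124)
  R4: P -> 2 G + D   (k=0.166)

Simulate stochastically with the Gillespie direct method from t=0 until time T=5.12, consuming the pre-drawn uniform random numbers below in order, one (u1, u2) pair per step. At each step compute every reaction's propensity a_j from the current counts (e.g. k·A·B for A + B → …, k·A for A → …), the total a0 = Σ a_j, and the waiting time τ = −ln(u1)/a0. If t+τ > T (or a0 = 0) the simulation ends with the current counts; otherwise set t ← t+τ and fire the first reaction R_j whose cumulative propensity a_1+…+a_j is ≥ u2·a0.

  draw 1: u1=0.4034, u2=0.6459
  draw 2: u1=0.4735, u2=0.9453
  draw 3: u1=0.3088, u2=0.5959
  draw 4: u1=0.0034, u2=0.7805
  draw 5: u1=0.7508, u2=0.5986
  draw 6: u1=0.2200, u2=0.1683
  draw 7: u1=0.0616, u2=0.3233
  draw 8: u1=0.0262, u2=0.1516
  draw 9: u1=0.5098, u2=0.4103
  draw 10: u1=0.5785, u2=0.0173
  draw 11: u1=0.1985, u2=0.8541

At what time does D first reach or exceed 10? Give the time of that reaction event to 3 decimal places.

t=0.000: P=7 G=5 C=3 Q=7 D=8
Draw 1: a1=0.552, a2=0.798, a3=0.620, a4=1.162, a0=3.132; τ=−ln(0.4034)/3.132=0.290 → t=0.290; u2·a0=0.6459·3.132=2.023; a1+…+a3=1.970 < 2.023 ≤ a1+…+a4=3.132 → R4 fires; P=6 G=7 C=3 Q=7 D=9
Draw 2: a1=0.621, a2=0.798, a3=0.868, a4=0.996, a0=3.283; τ=−ln(0.4735)/3.283=0.228 → t=0.518; u2·a0=0.9453·3.283=3.103; a1+…+a3=2.287 < 3.103 ≤ a1+…+a4=3.283 → R4 fires; P=5 G=9 C=3 Q=7 D=10
Draw 3: a1=0.690, a2=0.798, a3=1.116, a4=0.830, a0=3.434; τ=−ln(0.3088)/3.434=0.342 → t=0.860; u2·a0=0.5959·3.434=2.046; a1+a2=1.488 < 2.046 ≤ a1+…+a3=2.604 → R3 fires; P=5 G=8 C=4 Q=7 D=10
Draw 4: a1=0.690, a2=1.064, a3=0.992, a4=0.830, a0=3.576; τ=−ln(0.0034)/3.576=1.589 → t=2.449; u2·a0=0.7805·3.576=2.791; a1+…+a3=2.746 < 2.791 ≤ a1+…+a4=3.576 → R4 fires; P=4 G=10 C=4 Q=7 D=11
Draw 5: a1=0.759, a2=1.064, a3=1.240, a4=0.664, a0=3.727; τ=−ln(0.7508)/3.727=0.077 → t=2.526; u2·a0=0.5986·3.727=2.231; a1+a2=1.823 < 2.231 ≤ a1+…+a3=3.063 → R3 fires; P=4 G=9 C=5 Q=7 D=11
Draw 6: a1=0.759, a2=1.330, a3=1.116, a4=0.664, a0=3.869; τ=−ln(0.2200)/3.869=0.391 → t=2.917; u2·a0=0.1683·3.869=0.651 ≤ a1=0.759 → R1 fires; P=5 G=9 C=5 Q=7 D=10
Draw 7: a1=0.690, a2=1.330, a3=1.116, a4=0.830, a0=3.966; τ=−ln(0.0616)/3.966=0.703 → t=3.620; u2·a0=0.3233·3.966=1.282; a1=0.690 < 1.282 ≤ a1+a2=2.020 → R2 fires; P=5 G=10 C=4 Q=7 D=10
Draw 8: a1=0.690, a2=1.064, a3=1.240, a4=0.830, a0=3.824; τ=−ln(0.0262)/3.824=0.952 → t=4.573; u2·a0=0.1516·3.824=0.580 ≤ a1=0.690 → R1 fires; P=6 G=10 C=4 Q=7 D=9
Draw 9: a1=0.621, a2=1.064, a3=1.240, a4=0.996, a0=3.921; τ=−ln(0.5098)/3.921=0.172 → t=4.744; u2·a0=0.4103·3.921=1.609; a1=0.621 < 1.609 ≤ a1+a2=1.685 → R2 fires; P=6 G=11 C=3 Q=7 D=9
Draw 10: a1=0.621, a2=0.798, a3=1.364, a4=0.996, a0=3.779; τ=−ln(0.5785)/3.779=0.145 → t=4.889; u2·a0=0.0173·3.779=0.065 ≤ a1=0.621 → R1 fires; P=7 G=11 C=3 Q=7 D=8
Draw 11: a1=0.552, a2=0.798, a3=1.364, a4=1.162, a0=3.876; τ=−ln(0.1985)/3.876=0.417 → t=5.306 > T=5.12: stop.
D first becomes ≥ 10 when it reaches 10 at the event at t=0.518.

Threshold first reached at t = 0.518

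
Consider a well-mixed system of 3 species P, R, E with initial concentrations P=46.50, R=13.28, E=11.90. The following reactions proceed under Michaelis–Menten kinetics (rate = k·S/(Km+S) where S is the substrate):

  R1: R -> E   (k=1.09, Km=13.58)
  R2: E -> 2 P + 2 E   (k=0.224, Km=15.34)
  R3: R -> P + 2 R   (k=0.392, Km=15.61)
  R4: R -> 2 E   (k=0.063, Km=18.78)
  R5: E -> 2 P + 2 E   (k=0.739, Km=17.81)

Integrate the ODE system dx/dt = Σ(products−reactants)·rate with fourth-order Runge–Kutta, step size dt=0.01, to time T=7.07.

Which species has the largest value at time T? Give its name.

RK4 with dt=0.01: 707 steps to T=7.07. Trajectory (selected grid times):
t=0.00: P=46.50 R=13.28 E=11.90
t=0.79: P=47.28 R=12.98 E=12.68
t=1.57: P=48.06 R=12.68 E=13.46
t=2.36: P=48.88 R=12.39 E=14.25
t=3.14: P=49.70 R=12.10 E=15.04
t=3.93: P=50.56 R=11.81 E=15.84
t=4.71: P=51.42 R=11.53 E=16.64
t=5.50: P=52.31 R=11.25 E=17.44
t=6.28: P=53.20 R=10.98 E=18.25
t=7.07: P=54.12 R=10.70 E=19.06
At T=7.07: P=54.12 R=10.70 E=19.06; the largest is P.

Dominant species at T: P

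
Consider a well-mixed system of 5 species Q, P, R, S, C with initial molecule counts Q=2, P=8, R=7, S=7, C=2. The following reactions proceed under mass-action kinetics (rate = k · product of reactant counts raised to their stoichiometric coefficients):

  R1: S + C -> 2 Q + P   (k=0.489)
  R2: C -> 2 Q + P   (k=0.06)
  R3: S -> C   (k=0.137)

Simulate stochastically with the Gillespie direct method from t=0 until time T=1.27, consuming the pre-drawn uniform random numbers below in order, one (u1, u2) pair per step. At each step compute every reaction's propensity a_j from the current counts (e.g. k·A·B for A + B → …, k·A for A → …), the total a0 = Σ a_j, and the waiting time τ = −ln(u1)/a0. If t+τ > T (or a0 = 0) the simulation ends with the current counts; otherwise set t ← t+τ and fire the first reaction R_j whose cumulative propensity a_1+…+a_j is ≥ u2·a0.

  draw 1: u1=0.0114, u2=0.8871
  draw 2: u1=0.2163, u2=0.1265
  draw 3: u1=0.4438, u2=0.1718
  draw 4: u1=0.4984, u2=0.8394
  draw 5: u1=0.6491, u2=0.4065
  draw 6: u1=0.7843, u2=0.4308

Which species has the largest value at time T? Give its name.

t=0.000: Q=2 P=8 R=7 S=7 C=2
Draw 1: a1=6.846, a2=0.120, a3=0.959, a0=7.925; τ=−ln(0.0114)/7.925=0.565 → t=0.565; u2·a0=0.8871·7.925=7.030; a1+a2=6.966 < 7.030 ≤ a1+…+a3=7.925 → R3 fires; Q=2 P=8 R=7 S=6 C=3
Draw 2: a1=8.802, a2=0.180, a3=0.822, a0=9.804; τ=−ln(0.2163)/9.804=0.156 → t=0.721; u2·a0=0.1265·9.804=1.240 ≤ a1=8.802 → R1 fires; Q=4 P=9 R=7 S=5 C=2
Draw 3: a1=4.890, a2=0.120, a3=0.685, a0=5.695; τ=−ln(0.4438)/5.695=0.143 → t=0.863; u2·a0=0.1718·5.695=0.978 ≤ a1=4.890 → R1 fires; Q=6 P=10 R=7 S=4 C=1
Draw 4: a1=1.956, a2=0.060, a3=0.548, a0=2.564; τ=−ln(0.4984)/2.564=0.272 → t=1.135; u2·a0=0.8394·2.564=2.152; a1+a2=2.016 < 2.152 ≤ a1+…+a3=2.564 → R3 fires; Q=6 P=10 R=7 S=3 C=2
Draw 5: a1=2.934, a2=0.120, a3=0.411, a0=3.465; τ=−ln(0.6491)/3.465=0.125 → t=1.260; u2·a0=0.4065·3.465=1.409 ≤ a1=2.934 → R1 fires; Q=8 P=11 R=7 S=2 C=1
Draw 6: a1=0.978, a2=0.060, a3=0.274, a0=1.312; τ=−ln(0.7843)/1.312=0.185 → t=1.445 > T=1.27: stop.
At T=1.27: Q=8 P=11 R=7 S=2 C=1; the largest is P.

Dominant species at T: P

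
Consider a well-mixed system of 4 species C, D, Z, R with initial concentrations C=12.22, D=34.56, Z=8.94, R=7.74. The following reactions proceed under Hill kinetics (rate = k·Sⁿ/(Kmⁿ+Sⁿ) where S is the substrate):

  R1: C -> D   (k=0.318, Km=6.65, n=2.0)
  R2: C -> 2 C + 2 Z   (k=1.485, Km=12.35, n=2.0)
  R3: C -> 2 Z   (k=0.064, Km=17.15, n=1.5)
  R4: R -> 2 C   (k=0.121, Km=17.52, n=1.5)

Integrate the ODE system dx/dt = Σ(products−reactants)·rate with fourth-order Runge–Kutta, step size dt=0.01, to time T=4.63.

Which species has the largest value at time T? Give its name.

RK4 with dt=0.01: 463 steps to T=4.63. Trajectory (selected grid times):
t=0.00: C=12.22 D=34.56 Z=8.94 R=7.74
t=0.51: C=12.49 D=34.69 Z=9.72 R=7.73
t=1.03: C=12.77 D=34.82 Z=10.54 R=7.71
t=1.54: C=13.05 D=34.94 Z=11.35 R=7.70
t=2.06: C=13.35 D=35.08 Z=12.20 R=7.68
t=2.57: C=13.64 D=35.21 Z=13.06 R=7.67
t=3.09: C=13.95 D=35.34 Z=13.94 R=7.66
t=3.60: C=14.26 D=35.47 Z=14.83 R=7.64
t=4.12: C=14.58 D=35.61 Z=15.75 R=7.63
t=4.63: C=14.91 D=35.74 Z=16.67 R=7.61
At T=4.63: C=14.91 D=35.74 Z=16.67 R=7.61; the largest is D.

Dominant species at T: D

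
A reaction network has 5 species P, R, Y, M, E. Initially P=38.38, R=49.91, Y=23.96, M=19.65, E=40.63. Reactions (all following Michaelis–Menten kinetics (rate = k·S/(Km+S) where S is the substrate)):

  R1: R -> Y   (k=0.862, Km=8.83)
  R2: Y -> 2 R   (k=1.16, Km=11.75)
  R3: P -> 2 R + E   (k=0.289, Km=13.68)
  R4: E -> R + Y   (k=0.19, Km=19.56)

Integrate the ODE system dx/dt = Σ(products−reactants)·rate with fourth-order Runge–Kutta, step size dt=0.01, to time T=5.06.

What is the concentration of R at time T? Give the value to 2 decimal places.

RK4 with dt=0.01: 506 steps to T=5.06. Trajectory (selected grid times):
t=0.00: P=38.38 R=49.91 Y=23.96 M=19.65 E=40.63
t=0.56: P=38.26 R=50.68 Y=24.01 M=19.65 E=40.68
t=1.12: P=38.14 R=51.45 Y=24.05 M=19.65 E=40.72
t=1.69: P=38.02 R=52.24 Y=24.10 M=19.65 E=40.77
t=2.25: P=37.90 R=53.01 Y=24.15 M=19.65 E=40.82
t=2.81: P=37.78 R=53.78 Y=24.20 M=19.65 E=40.87
t=3.37: P=37.66 R=54.55 Y=24.25 M=19.65 E=40.91
t=3.94: P=37.54 R=55.33 Y=24.30 M=19.65 E=40.96
t=4.50: P=37.42 R=56.10 Y=24.35 M=19.65 E=41.01
t=5.06: P=37.31 R=56.87 Y=24.40 M=19.65 E=41.05
Read off R at T=5.06: 56.87

R at T = 56.87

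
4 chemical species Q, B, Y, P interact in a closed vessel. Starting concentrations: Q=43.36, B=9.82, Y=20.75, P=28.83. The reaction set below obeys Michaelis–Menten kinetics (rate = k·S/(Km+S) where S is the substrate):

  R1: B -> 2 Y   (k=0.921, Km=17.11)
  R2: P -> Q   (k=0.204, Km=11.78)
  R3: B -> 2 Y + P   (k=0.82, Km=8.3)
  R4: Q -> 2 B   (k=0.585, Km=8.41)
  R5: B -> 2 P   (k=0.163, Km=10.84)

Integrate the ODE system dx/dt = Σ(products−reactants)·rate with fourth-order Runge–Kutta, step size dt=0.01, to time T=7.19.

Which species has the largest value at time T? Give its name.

Dominant species at T: Q

RK4 with dt=0.01: 719 steps to T=7.19. Trajectory (selected grid times):
t=0.00: Q=43.36 B=9.82 Y=20.75 P=28.83
t=0.80: Q=43.08 B=9.92 Y=22.00 P=29.19
t=1.60: Q=42.81 B=10.01 Y=23.26 P=29.56
t=2.40: Q=42.54 B=10.09 Y=24.52 P=29.93
t=3.20: Q=42.26 B=10.18 Y=25.79 P=30.30
t=3.99: Q=41.99 B=10.26 Y=27.05 P=30.66
t=4.79: Q=41.72 B=10.33 Y=28.33 P=31.04
t=5.59: Q=41.45 B=10.40 Y=29.62 P=31.41
t=6.39: Q=41.18 B=10.47 Y=30.91 P=31.78
t=7.19: Q=40.91 B=10.54 Y=32.20 P=32.16
At T=7.19: Q=40.91 B=10.54 Y=32.20 P=32.16; the largest is Q.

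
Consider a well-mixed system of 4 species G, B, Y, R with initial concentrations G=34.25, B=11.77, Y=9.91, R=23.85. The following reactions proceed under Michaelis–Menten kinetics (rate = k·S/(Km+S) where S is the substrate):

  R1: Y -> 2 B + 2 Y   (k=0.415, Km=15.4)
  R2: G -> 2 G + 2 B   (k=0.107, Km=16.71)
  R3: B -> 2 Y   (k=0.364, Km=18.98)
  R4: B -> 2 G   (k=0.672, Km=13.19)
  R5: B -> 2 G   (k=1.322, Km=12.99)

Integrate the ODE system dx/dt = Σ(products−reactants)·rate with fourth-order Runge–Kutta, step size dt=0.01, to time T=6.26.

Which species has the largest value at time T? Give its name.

Dominant species at T: G

RK4 with dt=0.01: 626 steps to T=6.26. Trajectory (selected grid times):
t=0.00: G=34.25 B=11.77 Y=9.91 R=23.85
t=0.70: G=35.61 B=11.35 Y=10.22 R=23.85
t=1.39: G=36.93 B=10.95 Y=10.52 R=23.85
t=2.09: G=38.24 B=10.57 Y=10.82 R=23.85
t=2.78: G=39.51 B=10.22 Y=11.12 R=23.85
t=3.48: G=40.78 B=9.87 Y=11.42 R=23.85
t=4.17: G=42.01 B=9.55 Y=11.71 R=23.85
t=4.87: G=43.23 B=9.24 Y=12.01 R=23.85
t=5.56: G=44.41 B=8.96 Y=12.29 R=23.85
t=6.26: G=45.59 B=8.68 Y=12.59 R=23.85
At T=6.26: G=45.59 B=8.68 Y=12.59 R=23.85; the largest is G.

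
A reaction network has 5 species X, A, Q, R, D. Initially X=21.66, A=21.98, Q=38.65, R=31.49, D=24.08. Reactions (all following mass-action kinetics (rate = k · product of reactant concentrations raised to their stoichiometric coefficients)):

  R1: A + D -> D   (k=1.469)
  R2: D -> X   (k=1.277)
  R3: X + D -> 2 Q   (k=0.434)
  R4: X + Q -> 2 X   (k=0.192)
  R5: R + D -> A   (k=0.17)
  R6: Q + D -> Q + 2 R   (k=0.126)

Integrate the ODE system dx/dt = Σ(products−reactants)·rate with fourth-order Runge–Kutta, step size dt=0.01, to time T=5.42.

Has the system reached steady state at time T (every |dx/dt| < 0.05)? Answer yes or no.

Steady state at T: yes

RK4 with dt=0.01: 542 steps to T=5.42. Trajectory (selected grid times):
t=0.00: X=21.66 A=21.98 Q=38.65 R=31.49 D=24.08
t=0.60: X=72.83 A=7.88 Q=0.09 R=36.30 D=0.00
t=1.20: X=72.92 A=7.88 Q=0.00 R=36.30 D=0.00
t=1.81: X=72.92 A=7.88 Q=0.00 R=36.30 D=0.00
t=2.41: X=72.92 A=7.88 Q=0.00 R=36.30 D=0.00
t=3.01: X=72.92 A=7.88 Q=0.00 R=36.30 D=0.00
t=3.61: X=72.92 A=7.88 Q=0.00 R=36.30 D=0.00
t=4.22: X=72.92 A=7.88 Q=0.00 R=36.30 D=0.00
t=4.82: X=72.92 A=7.88 Q=0.00 R=36.30 D=0.00
t=5.42: X=72.92 A=7.88 Q=0.00 R=36.30 D=0.00
Rates at T: R1=0.0000, R2=0.0000, R3=0.0000, R4=0.0000, R5=0.0000, R6=0.0000
dx/dt at T (Σ net stoichiometry × rate): X=+0.0000, A=-0.0000, Q=-0.0000, R=-0.0000, D=-0.0000
Largest |dx/dt| is |+0.0000| (X) < 0.05 → steady.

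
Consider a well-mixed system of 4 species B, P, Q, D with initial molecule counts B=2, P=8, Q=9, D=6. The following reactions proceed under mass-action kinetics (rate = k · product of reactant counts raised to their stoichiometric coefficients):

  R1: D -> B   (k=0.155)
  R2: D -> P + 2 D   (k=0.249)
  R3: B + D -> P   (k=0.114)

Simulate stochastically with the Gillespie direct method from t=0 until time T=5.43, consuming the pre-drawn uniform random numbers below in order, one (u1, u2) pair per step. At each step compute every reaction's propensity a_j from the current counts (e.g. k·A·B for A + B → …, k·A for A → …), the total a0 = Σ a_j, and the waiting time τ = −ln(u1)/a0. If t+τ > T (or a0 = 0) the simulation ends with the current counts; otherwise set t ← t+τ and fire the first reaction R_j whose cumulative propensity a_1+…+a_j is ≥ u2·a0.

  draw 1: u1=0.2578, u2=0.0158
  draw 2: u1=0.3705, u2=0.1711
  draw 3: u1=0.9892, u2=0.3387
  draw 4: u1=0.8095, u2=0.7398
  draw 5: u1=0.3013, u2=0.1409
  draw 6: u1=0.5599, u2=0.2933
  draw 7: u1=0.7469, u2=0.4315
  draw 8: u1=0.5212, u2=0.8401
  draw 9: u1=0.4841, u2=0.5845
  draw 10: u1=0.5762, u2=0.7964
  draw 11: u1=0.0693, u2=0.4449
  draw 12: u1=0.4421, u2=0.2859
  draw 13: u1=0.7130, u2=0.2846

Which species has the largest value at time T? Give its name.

t=0.000: B=2 P=8 Q=9 D=6
Draw 1: a1=0.930, a2=1.494, a3=1.368, a0=3.792; τ=−ln(0.2578)/3.792=0.357 → t=0.357; u2·a0=0.0158·3.792=0.060 ≤ a1=0.930 → R1 fires; B=3 P=8 Q=9 D=5
Draw 2: a1=0.775, a2=1.245, a3=1.710, a0=3.730; τ=−ln(0.3705)/3.730=0.266 → t=0.624; u2·a0=0.1711·3.730=0.638 ≤ a1=0.775 → R1 fires; B=4 P=8 Q=9 D=4
Draw 3: a1=0.620, a2=0.996, a3=1.824, a0=3.440; τ=−ln(0.9892)/3.440=0.003 → t=0.627; u2·a0=0.3387·3.440=1.165; a1=0.620 < 1.165 ≤ a1+a2=1.616 → R2 fires; B=4 P=9 Q=9 D=5
Draw 4: a1=0.775, a2=1.245, a3=2.280, a0=4.300; τ=−ln(0.8095)/4.300=0.049 → t=0.676; u2·a0=0.7398·4.300=3.181; a1+a2=2.020 < 3.181 ≤ a1+…+a3=4.300 → R3 fires; B=3 P=10 Q=9 D=4
Draw 5: a1=0.620, a2=0.996, a3=1.368, a0=2.984; τ=−ln(0.3013)/2.984=0.402 → t=1.078; u2·a0=0.1409·2.984=0.420 ≤ a1=0.620 → R1 fires; B=4 P=10 Q=9 D=3
Draw 6: a1=0.465, a2=0.747, a3=1.368, a0=2.580; τ=−ln(0.5599)/2.580=0.225 → t=1.303; u2·a0=0.2933·2.580=0.757; a1=0.465 < 0.757 ≤ a1+a2=1.212 → R2 fires; B=4 P=11 Q=9 D=4
Draw 7: a1=0.620, a2=0.996, a3=1.824, a0=3.440; τ=−ln(0.7469)/3.440=0.085 → t=1.388; u2·a0=0.4315·3.440=1.484; a1=0.620 < 1.484 ≤ a1+a2=1.616 → R2 fires; B=4 P=12 Q=9 D=5
Draw 8: a1=0.775, a2=1.245, a3=2.280, a0=4.300; τ=−ln(0.5212)/4.300=0.152 → t=1.539; u2·a0=0.8401·4.300=3.612; a1+a2=2.020 < 3.612 ≤ a1+…+a3=4.300 → R3 fires; B=3 P=13 Q=9 D=4
Draw 9: a1=0.620, a2=0.996, a3=1.368, a0=2.984; τ=−ln(0.4841)/2.984=0.243 → t=1.782; u2·a0=0.5845·2.984=1.744; a1+a2=1.616 < 1.744 ≤ a1+…+a3=2.984 → R3 fires; B=2 P=14 Q=9 D=3
Draw 10: a1=0.465, a2=0.747, a3=0.684, a0=1.896; τ=−ln(0.5762)/1.896=0.291 → t=2.073; u2·a0=0.7964·1.896=1.510; a1+a2=1.212 < 1.510 ≤ a1+…+a3=1.896 → R3 fires; B=1 P=15 Q=9 D=2
Draw 11: a1=0.310, a2=0.498, a3=0.228, a0=1.036; τ=−ln(0.0693)/1.036=2.577 → t=4.650; u2·a0=0.4449·1.036=0.461; a1=0.310 < 0.461 ≤ a1+a2=0.808 → R2 fires; B=1 P=16 Q=9 D=3
Draw 12: a1=0.465, a2=0.747, a3=0.342, a0=1.554; τ=−ln(0.4421)/1.554=0.525 → t=5.175; u2·a0=0.2859·1.554=0.444 ≤ a1=0.465 → R1 fires; B=2 P=16 Q=9 D=2
Draw 13: a1=0.310, a2=0.498, a3=0.456, a0=1.264; τ=−ln(0.7130)/1.264=0.268 → t=5.442 > T=5.43: stop.
At T=5.43: B=2 P=16 Q=9 D=2; the largest is P.

Dominant species at T: P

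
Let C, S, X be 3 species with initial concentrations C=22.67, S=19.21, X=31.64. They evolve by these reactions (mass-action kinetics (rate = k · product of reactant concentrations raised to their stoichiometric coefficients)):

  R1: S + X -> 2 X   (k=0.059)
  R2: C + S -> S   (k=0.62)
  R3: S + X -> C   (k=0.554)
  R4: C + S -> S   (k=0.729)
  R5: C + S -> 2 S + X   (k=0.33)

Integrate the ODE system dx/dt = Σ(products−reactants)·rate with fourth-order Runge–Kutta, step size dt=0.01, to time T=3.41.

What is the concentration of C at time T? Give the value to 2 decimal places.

RK4 with dt=0.01: 341 steps to T=3.41. Trajectory (selected grid times):
t=0.00: C=22.67 S=19.21 X=31.64
t=0.38: C=7.93 S=0.51 X=17.99
t=0.76: C=7.74 S=0.02 X=17.63
t=1.14: C=7.73 S=0.00 X=17.61
t=1.52: C=7.73 S=0.00 X=17.61
t=1.89: C=7.73 S=0.00 X=17.61
t=2.27: C=7.73 S=0.00 X=17.61
t=2.65: C=7.73 S=0.00 X=17.61
t=3.03: C=7.73 S=0.00 X=17.61
t=3.41: C=7.73 S=0.00 X=17.61
Read off C at T=3.41: 7.73

C at T = 7.73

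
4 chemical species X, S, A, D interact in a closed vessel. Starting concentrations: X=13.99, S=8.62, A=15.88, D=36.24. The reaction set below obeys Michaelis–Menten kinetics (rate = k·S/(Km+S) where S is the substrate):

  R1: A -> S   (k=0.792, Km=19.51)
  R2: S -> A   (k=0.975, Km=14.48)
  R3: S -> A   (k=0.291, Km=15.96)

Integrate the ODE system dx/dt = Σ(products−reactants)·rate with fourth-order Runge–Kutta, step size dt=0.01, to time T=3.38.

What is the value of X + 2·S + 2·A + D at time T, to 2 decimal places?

Check how each reaction changes W = X + 2·S + 2·A + D (weight of products minus weight of reactants):
R1: A -> S: (2·1) − (2·1) = 2 − 2 = 0
R2: S -> A: (2·1) − (2·1) = 2 − 2 = 0
R3: S -> A: (2·1) − (2·1) = 2 − 2 = 0
Every reaction leaves W unchanged, so W is conserved and no simulation is needed: W(T) = W(0) = 13.99 + 2·8.62 + 2·15.88 + 36.24 = 99.23

Value at T = 99.23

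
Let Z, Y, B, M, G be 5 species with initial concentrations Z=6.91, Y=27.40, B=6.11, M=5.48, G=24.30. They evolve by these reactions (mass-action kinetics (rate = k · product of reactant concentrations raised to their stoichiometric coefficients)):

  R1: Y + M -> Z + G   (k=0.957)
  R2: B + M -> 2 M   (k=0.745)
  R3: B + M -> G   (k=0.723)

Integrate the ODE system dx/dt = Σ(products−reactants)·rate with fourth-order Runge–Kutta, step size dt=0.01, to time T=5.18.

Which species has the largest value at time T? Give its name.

RK4 with dt=0.01: 518 steps to T=5.18. Trajectory (selected grid times):
t=0.00: Z=6.91 Y=27.40 B=6.11 M=5.48 G=24.30
t=0.58: Z=12.42 Y=21.89 B=4.33 M=0.00 G=30.68
t=1.15: Z=12.42 Y=21.89 B=4.33 M=0.00 G=30.68
t=1.73: Z=12.42 Y=21.89 B=4.33 M=0.00 G=30.68
t=2.30: Z=12.42 Y=21.89 B=4.33 M=0.00 G=30.68
t=2.88: Z=12.42 Y=21.89 B=4.33 M=0.00 G=30.68
t=3.45: Z=12.42 Y=21.89 B=4.33 M=0.00 G=30.68
t=4.03: Z=12.42 Y=21.89 B=4.33 M=0.00 G=30.68
t=4.60: Z=12.42 Y=21.89 B=4.33 M=0.00 G=30.68
t=5.18: Z=12.42 Y=21.89 B=4.33 M=0.00 G=30.68
At T=5.18: Z=12.42 Y=21.89 B=4.33 M=0.00 G=30.68; the largest is G.

Dominant species at T: G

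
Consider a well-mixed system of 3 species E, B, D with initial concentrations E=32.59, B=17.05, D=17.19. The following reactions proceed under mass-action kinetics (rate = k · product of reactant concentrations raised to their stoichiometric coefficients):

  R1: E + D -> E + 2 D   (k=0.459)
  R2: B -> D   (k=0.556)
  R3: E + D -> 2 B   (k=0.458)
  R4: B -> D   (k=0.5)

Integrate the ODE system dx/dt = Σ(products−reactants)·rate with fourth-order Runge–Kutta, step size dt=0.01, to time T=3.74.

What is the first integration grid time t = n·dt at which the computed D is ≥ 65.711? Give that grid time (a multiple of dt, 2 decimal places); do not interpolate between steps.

RK4 with dt=0.01: 374 steps to T=3.74. Trajectory (selected grid times):
t=0.00: E=32.59 B=17.05 D=17.19
t=0.42: E=0.14 B=57.53 D=41.68
t=0.83: E=0.00 B=37.51 D=61.98
t=0.92: E=0.00 B=34.11 D=65.38
t=0.93: E=0.00 B=33.75 D=65.74
t=1.25: E=0.00 B=24.07 D=75.42
t=1.66: E=0.00 B=15.61 D=83.88
t=2.08: E=0.00 B=10.02 D=89.47
t=2.49: E=0.00 B=6.50 D=92.99
t=2.91: E=0.00 B=4.17 D=95.32
t=3.32: E=0.00 B=2.70 D=96.79
t=3.74: E=0.00 B=1.74 D=97.76
D(0.92)=65.385 < 65.711 but D(0.93)=65.743 ≥ 65.711, so the first grid time is t=0.93.

Threshold first reached at t = 0.93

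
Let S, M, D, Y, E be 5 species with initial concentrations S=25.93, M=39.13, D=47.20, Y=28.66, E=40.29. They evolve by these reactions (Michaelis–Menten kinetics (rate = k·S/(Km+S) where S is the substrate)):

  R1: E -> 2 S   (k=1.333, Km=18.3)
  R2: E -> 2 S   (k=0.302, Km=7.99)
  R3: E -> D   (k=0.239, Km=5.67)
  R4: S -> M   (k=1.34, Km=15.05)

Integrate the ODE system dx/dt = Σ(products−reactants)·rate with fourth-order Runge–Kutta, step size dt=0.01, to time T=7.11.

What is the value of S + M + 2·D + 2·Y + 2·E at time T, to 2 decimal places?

Check how each reaction changes W = S + M + 2·D + 2·Y + 2·E (weight of products minus weight of reactants):
R1: E -> 2 S: (1·2) − (2·1) = 2 − 2 = 0
R2: E -> 2 S: (1·2) − (2·1) = 2 − 2 = 0
R3: E -> D: (2·1) − (2·1) = 2 − 2 = 0
R4: S -> M: (1·1) − (1·1) = 1 − 1 = 0
Every reaction leaves W unchanged, so W is conserved and no simulation is needed: W(T) = W(0) = 25.93 + 39.13 + 2·47.20 + 2·28.66 + 2·40.29 = 297.36

Value at T = 297.36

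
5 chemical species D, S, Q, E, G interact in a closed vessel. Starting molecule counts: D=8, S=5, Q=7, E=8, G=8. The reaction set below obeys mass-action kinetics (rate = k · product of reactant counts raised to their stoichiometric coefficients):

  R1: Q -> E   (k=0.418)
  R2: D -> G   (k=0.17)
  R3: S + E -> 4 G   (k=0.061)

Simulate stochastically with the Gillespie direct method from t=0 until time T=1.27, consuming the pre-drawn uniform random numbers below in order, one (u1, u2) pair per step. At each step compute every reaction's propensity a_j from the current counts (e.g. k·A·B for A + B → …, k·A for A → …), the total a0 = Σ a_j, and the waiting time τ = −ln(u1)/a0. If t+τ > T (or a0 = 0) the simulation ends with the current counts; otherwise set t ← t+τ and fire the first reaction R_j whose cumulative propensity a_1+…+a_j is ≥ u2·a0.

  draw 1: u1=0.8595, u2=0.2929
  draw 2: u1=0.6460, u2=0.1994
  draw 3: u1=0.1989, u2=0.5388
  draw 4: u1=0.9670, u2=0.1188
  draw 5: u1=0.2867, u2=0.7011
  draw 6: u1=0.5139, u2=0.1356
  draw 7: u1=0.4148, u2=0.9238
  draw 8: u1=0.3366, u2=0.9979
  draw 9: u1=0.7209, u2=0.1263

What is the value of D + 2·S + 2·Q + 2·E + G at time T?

Check how each reaction changes W = D + 2·S + 2·Q + 2·E + G (weight of products minus weight of reactants):
R1: Q -> E: (2·1) − (2·1) = 2 − 2 = 0
R2: D -> G: (1·1) − (1·1) = 1 − 1 = 0
R3: S + E -> 4 G: (1·4) − (2·1 + 2·1) = 4 − 4 = 0
Every reaction leaves W unchanged, so W is conserved and no simulation is needed: W(T) = W(0) = 8 + 2·5 + 2·7 + 2·8 + 8 = 56

Value at T = 56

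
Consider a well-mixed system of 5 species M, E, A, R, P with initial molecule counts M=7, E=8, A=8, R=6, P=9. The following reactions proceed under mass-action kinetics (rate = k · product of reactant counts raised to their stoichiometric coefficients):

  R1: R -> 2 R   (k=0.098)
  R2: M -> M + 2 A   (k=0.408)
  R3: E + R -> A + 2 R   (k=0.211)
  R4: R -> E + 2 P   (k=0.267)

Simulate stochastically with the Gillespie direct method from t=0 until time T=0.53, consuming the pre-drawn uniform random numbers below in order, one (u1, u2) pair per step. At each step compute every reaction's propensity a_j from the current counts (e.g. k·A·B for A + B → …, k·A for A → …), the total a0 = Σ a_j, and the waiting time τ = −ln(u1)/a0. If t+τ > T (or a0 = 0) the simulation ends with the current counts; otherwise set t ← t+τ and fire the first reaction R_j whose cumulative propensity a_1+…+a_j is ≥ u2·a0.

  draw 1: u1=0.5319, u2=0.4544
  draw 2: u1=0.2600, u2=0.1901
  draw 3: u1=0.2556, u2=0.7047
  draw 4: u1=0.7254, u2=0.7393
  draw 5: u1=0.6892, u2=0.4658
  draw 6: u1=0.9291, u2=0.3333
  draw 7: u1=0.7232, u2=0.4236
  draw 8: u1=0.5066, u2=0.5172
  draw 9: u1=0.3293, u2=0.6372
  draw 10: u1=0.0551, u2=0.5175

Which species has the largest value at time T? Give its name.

Dominant species at T: A

t=0.000: M=7 E=8 A=8 R=6 P=9
Draw 1: a1=0.588, a2=2.856, a3=10.128, a4=1.602, a0=15.174; τ=−ln(0.5319)/15.174=0.042 → t=0.042; u2·a0=0.4544·15.174=6.895; a1+a2=3.444 < 6.895 ≤ a1+…+a3=13.572 → R3 fires; M=7 E=7 A=9 R=7 P=9
Draw 2: a1=0.686, a2=2.856, a3=10.339, a4=1.869, a0=15.750; τ=−ln(0.2600)/15.750=0.086 → t=0.127; u2·a0=0.1901·15.750=2.994; a1=0.686 < 2.994 ≤ a1+a2=3.542 → R2 fires; M=7 E=7 A=11 R=7 P=9
Draw 3: a1=0.686, a2=2.856, a3=10.339, a4=1.869, a0=15.750; τ=−ln(0.2556)/15.750=0.087 → t=0.214; u2·a0=0.7047·15.750=11.099; a1+a2=3.542 < 11.099 ≤ a1+…+a3=13.881 → R3 fires; M=7 E=6 A=12 R=8 P=9
Draw 4: a1=0.784, a2=2.856, a3=10.128, a4=2.136, a0=15.904; τ=−ln(0.7254)/15.904=0.020 → t=0.234; u2·a0=0.7393·15.904=11.758; a1+a2=3.640 < 11.758 ≤ a1+…+a3=13.768 → R3 fires; M=7 E=5 A=13 R=9 P=9
Draw 5: a1=0.882, a2=2.856, a3=9.495, a4=2.403, a0=15.636; τ=−ln(0.6892)/15.636=0.024 → t=0.258; u2·a0=0.4658·15.636=7.283; a1+a2=3.738 < 7.283 ≤ a1+…+a3=13.233 → R3 fires; M=7 E=4 A=14 R=10 P=9
Draw 6: a1=0.980, a2=2.856, a3=8.440, a4=2.670, a0=14.946; τ=−ln(0.9291)/14.946=0.005 → t=0.263; u2·a0=0.3333·14.946=4.982; a1+a2=3.836 < 4.982 ≤ a1+…+a3=12.276 → R3 fires; M=7 E=3 A=15 R=11 P=9
Draw 7: a1=1.078, a2=2.856, a3=6.963, a4=2.937, a0=13.834; τ=−ln(0.7232)/13.834=0.023 → t=0.286; u2·a0=0.4236·13.834=5.860; a1+a2=3.934 < 5.860 ≤ a1+…+a3=10.897 → R3 fires; M=7 E=2 A=16 R=12 P=9
Draw 8: a1=1.176, a2=2.856, a3=5.064, a4=3.204, a0=12.300; τ=−ln(0.5066)/12.300=0.055 → t=0.341; u2·a0=0.5172·12.300=6.362; a1+a2=4.032 < 6.362 ≤ a1+…+a3=9.096 → R3 fires; M=7 E=1 A=17 R=13 P=9
Draw 9: a1=1.274, a2=2.856, a3=2.743, a4=3.471, a0=10.344; τ=−ln(0.3293)/10.344=0.107 → t=0.449; u2·a0=0.6372·10.344=6.591; a1+a2=4.130 < 6.591 ≤ a1+…+a3=6.873 → R3 fires; M=7 E=0 A=18 R=14 P=9
Draw 10: a1=1.372, a2=2.856, a3=0.000, a4=3.738, a0=7.966; τ=−ln(0.0551)/7.966=0.364 → t=0.813 > T=0.53: stop.
At T=0.53: M=7 E=0 A=18 R=14 P=9; the largest is A.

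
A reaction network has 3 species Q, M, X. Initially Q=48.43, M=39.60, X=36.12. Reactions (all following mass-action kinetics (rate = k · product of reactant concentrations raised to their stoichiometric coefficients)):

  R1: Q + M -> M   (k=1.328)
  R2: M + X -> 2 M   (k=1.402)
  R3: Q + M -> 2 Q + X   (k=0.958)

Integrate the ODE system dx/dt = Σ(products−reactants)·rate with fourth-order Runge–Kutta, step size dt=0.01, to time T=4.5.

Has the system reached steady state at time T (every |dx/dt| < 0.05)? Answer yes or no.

Steady state at T: yes

RK4 with dt=0.01: 450 steps to T=4.5. Trajectory (selected grid times):
t=0.00: Q=48.43 M=39.60 X=36.12
t=0.50: Q=0.00 M=75.72 X=0.00
t=1.00: Q=0.00 M=75.72 X=0.00
t=1.50: Q=0.00 M=75.72 X=0.00
t=2.00: Q=0.00 M=75.72 X=0.00
t=2.50: Q=0.00 M=75.72 X=0.00
t=3.00: Q=0.00 M=75.72 X=0.00
t=3.50: Q=0.00 M=75.72 X=0.00
t=4.00: Q=0.00 M=75.72 X=0.00
t=4.50: Q=0.00 M=75.72 X=0.00
Rates at T: R1=0.0000, R2=0.0000, R3=0.0000
dx/dt at T (Σ net stoichiometry × rate): Q=-0.0000, M=+0.0000, X=-0.0000
Largest |dx/dt| is |-0.0000| (Q) < 0.05 → steady.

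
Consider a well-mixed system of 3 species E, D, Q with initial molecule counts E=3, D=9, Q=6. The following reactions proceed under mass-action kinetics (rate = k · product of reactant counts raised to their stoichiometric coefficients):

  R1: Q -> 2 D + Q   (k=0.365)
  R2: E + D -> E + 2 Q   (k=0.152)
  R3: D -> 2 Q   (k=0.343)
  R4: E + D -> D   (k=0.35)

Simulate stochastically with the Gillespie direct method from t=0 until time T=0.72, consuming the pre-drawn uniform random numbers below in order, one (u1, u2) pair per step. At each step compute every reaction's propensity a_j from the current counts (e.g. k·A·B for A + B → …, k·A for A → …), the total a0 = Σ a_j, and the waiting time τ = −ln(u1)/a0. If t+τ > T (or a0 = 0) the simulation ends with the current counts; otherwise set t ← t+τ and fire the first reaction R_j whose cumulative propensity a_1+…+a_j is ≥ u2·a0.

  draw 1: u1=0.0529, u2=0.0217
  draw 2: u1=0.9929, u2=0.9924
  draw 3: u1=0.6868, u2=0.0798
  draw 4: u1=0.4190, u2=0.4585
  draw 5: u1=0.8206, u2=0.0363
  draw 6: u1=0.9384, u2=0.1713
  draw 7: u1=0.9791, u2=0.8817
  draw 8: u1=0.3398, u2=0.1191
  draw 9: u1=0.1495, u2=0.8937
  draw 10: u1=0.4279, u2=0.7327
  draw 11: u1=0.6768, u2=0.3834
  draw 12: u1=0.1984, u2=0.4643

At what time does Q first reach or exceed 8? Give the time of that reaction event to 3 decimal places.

t=0.000: E=3 D=9 Q=6
Draw 1: a1=2.190, a2=4.104, a3=3.087, a4=9.450, a0=18.831; τ=−ln(0.0529)/18.831=0.156 → t=0.156; u2·a0=0.0217·18.831=0.409 ≤ a1=2.190 → R1 fires; E=3 D=11 Q=6
Draw 2: a1=2.190, a2=5.016, a3=3.773, a4=11.550, a0=22.529; τ=−ln(0.9929)/22.529=0.000 → t=0.156; u2·a0=0.9924·22.529=22.358; a1+…+a3=10.979 < 22.358 ≤ a1+…+a4=22.529 → R4 fires; E=2 D=11 Q=6
Draw 3: a1=2.190, a2=3.344, a3=3.773, a4=7.700, a0=17.007; τ=−ln(0.6868)/17.007=0.022 → t=0.178; u2·a0=0.0798·17.007=1.357 ≤ a1=2.190 → R1 fires; E=2 D=13 Q=6
Draw 4: a1=2.190, a2=3.952, a3=4.459, a4=9.100, a0=19.701; τ=−ln(0.4190)/19.701=0.044 → t=0.223; u2·a0=0.4585·19.701=9.033; a1+a2=6.142 < 9.033 ≤ a1+…+a3=10.601 → R3 fires; E=2 D=12 Q=8
Draw 5: a1=2.920, a2=3.648, a3=4.116, a4=8.400, a0=19.084; τ=−ln(0.8206)/19.084=0.010 → t=0.233; u2·a0=0.0363·19.084=0.693 ≤ a1=2.920 → R1 fires; E=2 D=14 Q=8
Draw 6: a1=2.920, a2=4.256, a3=4.802, a4=9.800, a0=21.778; τ=−ln(0.9384)/21.778=0.003 → t=0.236; u2·a0=0.1713·21.778=3.731; a1=2.920 < 3.731 ≤ a1+a2=7.176 → R2 fires; E=2 D=13 Q=10
Draw 7: a1=3.650, a2=3.952, a3=4.459, a4=9.100, a0=21.161; τ=−ln(0.9791)/21.161=0.001 → t=0.237; u2·a0=0.8817·21.161=18.658; a1+…+a3=12.061 < 18.658 ≤ a1+…+a4=21.161 → R4 fires; E=1 D=13 Q=10
Draw 8: a1=3.650, a2=1.976, a3=4.459, a4=4.550, a0=14.635; τ=−ln(0.3398)/14.635=0.074 → t=0.311; u2·a0=0.1191·14.635=1.743 ≤ a1=3.650 → R1 fires; E=1 D=15 Q=10
Draw 9: a1=3.650, a2=2.280, a3=5.145, a4=5.250, a0=16.325; τ=−ln(0.1495)/16.325=0.116 → t=0.427; u2·a0=0.8937·16.325=14.590; a1+…+a3=11.075 < 14.590 ≤ a1+…+a4=16.325 → R4 fires; E=0 D=15 Q=10
Draw 10: a1=3.650, a2=0.000, a3=5.145, a4=0.000, a0=8.795; τ=−ln(0.4279)/8.795=0.097 → t=0.524; u2·a0=0.7327·8.795=6.444; a1+a2=3.650 < 6.444 ≤ a1+…+a3=8.795 → R3 fires; E=0 D=14 Q=12
Draw 11: a1=4.380, a2=0.000, a3=4.802, a4=0.000, a0=9.182; τ=−ln(0.6768)/9.182=0.043 → t=0.566; u2·a0=0.3834·9.182=3.520 ≤ a1=4.380 → R1 fires; E=0 D=16 Q=12
Draw 12: a1=4.380, a2=0.000, a3=5.488, a4=0.000, a0=9.868; τ=−ln(0.1984)/9.868=0.164 → t=0.730 > T=0.72: stop.
Q first becomes ≥ 8 when it reaches 8 at the event at t=0.223.

Threshold first reached at t = 0.223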